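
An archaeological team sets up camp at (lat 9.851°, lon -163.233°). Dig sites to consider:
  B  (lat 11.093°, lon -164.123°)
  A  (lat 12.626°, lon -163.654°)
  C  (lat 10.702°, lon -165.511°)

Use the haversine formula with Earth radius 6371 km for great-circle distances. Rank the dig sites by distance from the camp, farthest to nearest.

Distances from the camp:
A (lat 12.626°, lon -163.654°): 312.0 km
C (lat 10.702°, lon -165.511°): 266.6 km
B (lat 11.093°, lon -164.123°): 168.9 km

A, C, B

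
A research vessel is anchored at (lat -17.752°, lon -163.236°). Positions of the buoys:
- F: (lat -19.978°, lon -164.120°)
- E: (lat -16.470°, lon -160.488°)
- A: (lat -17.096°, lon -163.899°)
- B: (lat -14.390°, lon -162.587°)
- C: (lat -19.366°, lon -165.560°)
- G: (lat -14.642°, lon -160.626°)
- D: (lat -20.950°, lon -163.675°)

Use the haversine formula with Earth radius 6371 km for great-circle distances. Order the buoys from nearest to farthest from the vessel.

A, F, C, E, D, B, G

Computing each great-circle distance from (lat -17.752°, lon -163.236°):
A (lat -17.096°, lon -163.899°): 101.3 km
F (lat -19.978°, lon -164.120°): 264.4 km
C (lat -19.366°, lon -165.560°): 303.7 km
E (lat -16.470°, lon -160.488°): 325.0 km
D (lat -20.950°, lon -163.675°): 358.6 km
B (lat -14.390°, lon -162.587°): 380.2 km
G (lat -14.642°, lon -160.626°): 444.1 km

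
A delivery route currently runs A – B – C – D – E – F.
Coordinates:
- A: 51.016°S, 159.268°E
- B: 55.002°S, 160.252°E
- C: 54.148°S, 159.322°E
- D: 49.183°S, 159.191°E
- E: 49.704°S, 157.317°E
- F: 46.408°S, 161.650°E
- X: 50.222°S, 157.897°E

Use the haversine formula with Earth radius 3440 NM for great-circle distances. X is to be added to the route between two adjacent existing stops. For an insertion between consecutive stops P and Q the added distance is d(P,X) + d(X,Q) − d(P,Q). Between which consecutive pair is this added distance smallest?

Added distance for inserting X between each consecutive pair:
A–B: 128.3 NM
B–C: 480.3 NM
C–D: 23.4 NM
D–E: 38.9 NM
E–F: 48.6 NM
Smallest added distance is 23.4 NM, inserting between C and D.

between C and D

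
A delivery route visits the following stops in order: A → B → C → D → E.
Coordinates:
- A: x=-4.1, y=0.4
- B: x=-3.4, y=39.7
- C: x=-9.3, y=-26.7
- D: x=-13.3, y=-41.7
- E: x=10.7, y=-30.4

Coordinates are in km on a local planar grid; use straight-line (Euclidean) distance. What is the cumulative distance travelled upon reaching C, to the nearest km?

106 km

Leg distances:
A→B: 39.3 km  (cumulative 39.3 km)
B→C: 66.7 km  (cumulative 106.0 km)
Cumulative distance at C ≈ 106 km.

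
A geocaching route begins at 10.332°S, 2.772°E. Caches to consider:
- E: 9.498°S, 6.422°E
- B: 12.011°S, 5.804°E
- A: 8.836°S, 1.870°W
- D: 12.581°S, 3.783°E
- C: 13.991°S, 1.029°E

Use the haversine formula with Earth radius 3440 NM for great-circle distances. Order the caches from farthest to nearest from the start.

A, C, E, B, D

Computing each great-circle distance from 10.332°S, 2.772°E:
A 8.836°S, 1.870°W: 289.1 NM
C 13.991°S, 1.029°E: 242.3 NM
E 9.498°S, 6.422°E: 221.6 NM
B 12.011°S, 5.804°E: 205.1 NM
D 12.581°S, 3.783°E: 147.6 NM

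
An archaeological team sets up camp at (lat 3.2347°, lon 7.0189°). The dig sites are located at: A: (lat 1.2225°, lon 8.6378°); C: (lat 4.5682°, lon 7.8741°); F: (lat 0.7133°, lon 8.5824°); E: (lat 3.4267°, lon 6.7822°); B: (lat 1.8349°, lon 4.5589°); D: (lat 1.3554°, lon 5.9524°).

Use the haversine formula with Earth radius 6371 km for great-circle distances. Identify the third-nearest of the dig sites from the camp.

Distance to each, sorted:
E: 33.9 km
C: 176.0 km
D: 240.2 km
A: 287.1 km
B: 314.5 km
F: 329.8 km
The third-nearest is D at 240.2 km.

D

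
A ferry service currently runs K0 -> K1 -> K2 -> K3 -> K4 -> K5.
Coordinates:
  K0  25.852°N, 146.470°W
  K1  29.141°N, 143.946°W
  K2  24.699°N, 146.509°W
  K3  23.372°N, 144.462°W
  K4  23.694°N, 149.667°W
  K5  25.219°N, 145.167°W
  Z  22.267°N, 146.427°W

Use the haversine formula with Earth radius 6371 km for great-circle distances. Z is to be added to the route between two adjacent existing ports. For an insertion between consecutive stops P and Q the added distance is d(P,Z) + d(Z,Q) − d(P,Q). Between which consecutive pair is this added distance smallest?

between K3 and K4

Added distance for inserting Z between each consecutive pair:
K0–K1: 760.0 km
K1–K2: 518.8 km
K2–K3: 251.6 km
K3–K4: 71.8 km
K4–K5: 234.1 km
Smallest added distance is 71.8 km, inserting between K3 and K4.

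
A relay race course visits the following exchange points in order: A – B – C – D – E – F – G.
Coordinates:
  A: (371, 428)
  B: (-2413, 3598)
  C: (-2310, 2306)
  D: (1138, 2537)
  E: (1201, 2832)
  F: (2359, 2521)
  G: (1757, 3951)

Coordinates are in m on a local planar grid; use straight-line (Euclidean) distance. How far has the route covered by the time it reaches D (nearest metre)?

8971 m

Leg distances:
A→B: 4219.0 m  (cumulative 4219.0 m)
B→C: 1296.1 m  (cumulative 5515.1 m)
C→D: 3455.7 m  (cumulative 8970.8 m)
Cumulative distance at D ≈ 8971 m.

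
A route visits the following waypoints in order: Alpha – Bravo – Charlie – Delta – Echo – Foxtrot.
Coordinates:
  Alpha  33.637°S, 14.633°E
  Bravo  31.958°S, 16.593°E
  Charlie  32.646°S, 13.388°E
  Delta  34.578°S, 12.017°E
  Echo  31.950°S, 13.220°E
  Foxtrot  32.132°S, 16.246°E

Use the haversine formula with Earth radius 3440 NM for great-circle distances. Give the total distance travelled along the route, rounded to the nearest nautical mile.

Leg distances:
Alpha→Bravo: 141.2 NM  (cumulative 141.2 NM)
Bravo→Charlie: 167.8 NM  (cumulative 309.0 NM)
Charlie→Delta: 134.7 NM  (cumulative 443.8 NM)
Delta→Echo: 168.9 NM  (cumulative 612.7 NM)
Echo→Foxtrot: 154.4 NM  (cumulative 767.1 NM)
Total route length ≈ 767 NM.

767 NM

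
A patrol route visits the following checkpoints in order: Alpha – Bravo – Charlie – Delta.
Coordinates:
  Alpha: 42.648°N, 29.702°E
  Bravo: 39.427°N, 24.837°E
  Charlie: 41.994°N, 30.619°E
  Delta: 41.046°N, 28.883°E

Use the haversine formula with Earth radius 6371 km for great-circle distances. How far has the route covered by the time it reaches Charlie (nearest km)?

1107 km

Leg distances:
Alpha→Bravo: 542.8 km  (cumulative 542.8 km)
Bravo→Charlie: 564.6 km  (cumulative 1107.4 km)
Cumulative distance at Charlie ≈ 1107 km.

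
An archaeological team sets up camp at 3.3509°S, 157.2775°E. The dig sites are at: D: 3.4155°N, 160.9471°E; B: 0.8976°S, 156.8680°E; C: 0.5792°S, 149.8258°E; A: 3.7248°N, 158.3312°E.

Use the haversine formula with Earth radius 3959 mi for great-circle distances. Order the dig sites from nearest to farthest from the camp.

B, A, D, C

Distance from the camp at 3.3509°S, 157.2775°E to each:
B 0.8976°S, 156.8680°E: 171.9 mi
A 3.7248°N, 158.3312°E: 494.3 mi
D 3.4155°N, 160.9471°E: 531.8 mi
C 0.5792°S, 149.8258°E: 549.0 mi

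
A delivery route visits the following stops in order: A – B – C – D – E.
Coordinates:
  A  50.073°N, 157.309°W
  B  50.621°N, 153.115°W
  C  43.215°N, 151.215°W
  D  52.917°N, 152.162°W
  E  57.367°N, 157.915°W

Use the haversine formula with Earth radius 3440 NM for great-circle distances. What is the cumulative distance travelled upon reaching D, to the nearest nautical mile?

1199 NM

Leg distances:
A→B: 164.0 NM  (cumulative 164.0 NM)
B→C: 451.4 NM  (cumulative 615.4 NM)
C→D: 583.7 NM  (cumulative 1199.1 NM)
Cumulative distance at D ≈ 1199 NM.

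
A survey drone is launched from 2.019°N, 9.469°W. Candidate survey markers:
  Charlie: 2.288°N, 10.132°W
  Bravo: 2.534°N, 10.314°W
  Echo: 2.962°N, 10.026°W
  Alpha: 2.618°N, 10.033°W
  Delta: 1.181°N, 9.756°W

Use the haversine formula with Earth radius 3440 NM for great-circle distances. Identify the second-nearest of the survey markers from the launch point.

Distances from the launch point (2.019°N, 9.469°W):
Charlie: 42.9 NM
Alpha: 49.4 NM
Delta: 53.2 NM
Bravo: 59.4 NM
Echo: 65.7 NM
The second-nearest is Alpha at 49.4 NM.

Alpha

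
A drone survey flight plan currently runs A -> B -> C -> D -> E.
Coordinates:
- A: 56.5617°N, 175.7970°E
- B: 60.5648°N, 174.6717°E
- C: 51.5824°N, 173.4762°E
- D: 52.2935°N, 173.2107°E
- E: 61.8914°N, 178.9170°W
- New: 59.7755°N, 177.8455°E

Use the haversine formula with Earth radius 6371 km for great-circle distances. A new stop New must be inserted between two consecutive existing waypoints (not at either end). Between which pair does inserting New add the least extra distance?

Added distance for inserting New between each consecutive pair:
A–B: 123.3 km
B–C: 145.5 km
C–D: 1749.5 km
D–E: 6.8 km
Smallest added distance is 6.8 km, inserting between D and E.

between D and E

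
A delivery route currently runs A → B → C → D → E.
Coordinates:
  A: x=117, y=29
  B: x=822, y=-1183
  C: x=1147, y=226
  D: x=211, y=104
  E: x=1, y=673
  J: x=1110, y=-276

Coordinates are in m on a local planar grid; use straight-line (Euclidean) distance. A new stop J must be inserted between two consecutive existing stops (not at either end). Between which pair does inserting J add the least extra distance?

Added distance for inserting J between each consecutive pair:
A–B: 588.3 m
B–C: 9.0 m
C–D: 535.5 m
D–E: 1829.1 m
Smallest added distance is 9.0 m, inserting between B and C.

between B and C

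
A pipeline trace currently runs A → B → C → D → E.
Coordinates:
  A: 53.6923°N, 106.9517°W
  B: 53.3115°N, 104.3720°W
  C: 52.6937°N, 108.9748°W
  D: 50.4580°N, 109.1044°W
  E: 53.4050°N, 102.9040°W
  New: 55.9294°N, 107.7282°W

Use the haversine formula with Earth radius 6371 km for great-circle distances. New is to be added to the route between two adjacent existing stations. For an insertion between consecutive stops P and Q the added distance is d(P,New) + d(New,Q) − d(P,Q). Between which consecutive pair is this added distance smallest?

Added distance for inserting New between each consecutive pair:
A–B: 440.3 km
B–C: 415.7 km
C–D: 735.2 km
D–E: 497.0 km
Smallest added distance is 415.7 km, inserting between B and C.

between B and C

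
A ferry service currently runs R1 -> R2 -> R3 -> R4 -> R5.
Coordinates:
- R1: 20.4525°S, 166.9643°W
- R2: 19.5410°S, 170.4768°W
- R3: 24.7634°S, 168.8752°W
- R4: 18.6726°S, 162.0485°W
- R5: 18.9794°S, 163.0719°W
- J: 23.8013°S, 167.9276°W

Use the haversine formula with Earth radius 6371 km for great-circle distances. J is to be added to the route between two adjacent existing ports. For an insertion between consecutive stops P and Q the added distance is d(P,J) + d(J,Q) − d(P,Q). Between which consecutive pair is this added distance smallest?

between R3 and R4

Added distance for inserting J between each consecutive pair:
R1–R2: 546.6 km
R2–R3: 82.1 km
R3–R4: 0.7 km
R4–R5: 1456.2 km
Smallest added distance is 0.7 km, inserting between R3 and R4.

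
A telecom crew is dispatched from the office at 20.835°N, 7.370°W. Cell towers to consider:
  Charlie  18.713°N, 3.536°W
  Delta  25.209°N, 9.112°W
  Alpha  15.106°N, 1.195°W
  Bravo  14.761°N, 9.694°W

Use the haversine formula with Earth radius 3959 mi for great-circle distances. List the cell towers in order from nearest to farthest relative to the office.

Charlie, Delta, Bravo, Alpha

Computing each great-circle distance from 20.835°N, 7.370°W:
Charlie 18.713°N, 3.536°W: 289.2 mi
Delta 25.209°N, 9.112°W: 321.9 mi
Bravo 14.761°N, 9.694°W: 446.6 mi
Alpha 15.106°N, 1.195°W: 566.8 mi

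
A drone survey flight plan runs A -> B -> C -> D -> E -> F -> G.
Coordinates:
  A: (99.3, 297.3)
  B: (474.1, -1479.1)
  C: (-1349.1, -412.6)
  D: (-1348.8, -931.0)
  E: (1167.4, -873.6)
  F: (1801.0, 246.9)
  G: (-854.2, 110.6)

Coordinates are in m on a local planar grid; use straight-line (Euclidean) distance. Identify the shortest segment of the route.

C–D

Leg distances:
A→B: 1815.5 m
B→C: 2112.2 m
C→D: 518.4 m
D→E: 2516.9 m
E→F: 1287.2 m
F→G: 2658.7 m
The shortest leg is C–D at 518.4 m.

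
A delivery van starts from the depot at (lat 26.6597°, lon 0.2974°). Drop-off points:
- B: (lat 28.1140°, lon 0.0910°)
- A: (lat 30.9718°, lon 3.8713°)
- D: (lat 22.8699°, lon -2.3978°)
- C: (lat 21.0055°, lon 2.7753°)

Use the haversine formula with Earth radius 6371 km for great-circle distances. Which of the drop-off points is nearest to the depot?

B

Distance to each, sorted:
B: 163.0 km
D: 501.6 km
A: 592.5 km
C: 677.3 km
The nearest is B at 163.0 km.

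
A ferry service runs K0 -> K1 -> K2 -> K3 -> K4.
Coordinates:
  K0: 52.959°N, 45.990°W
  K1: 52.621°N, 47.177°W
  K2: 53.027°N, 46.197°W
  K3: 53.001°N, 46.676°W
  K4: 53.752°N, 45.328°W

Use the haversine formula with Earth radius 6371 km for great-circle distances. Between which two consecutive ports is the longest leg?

Leg distances:
K0→K1: 88.2 km
K1→K2: 79.8 km
K2→K3: 32.2 km
K3→K4: 122.3 km
The longest leg is K3–K4 at 122.3 km.

K3–K4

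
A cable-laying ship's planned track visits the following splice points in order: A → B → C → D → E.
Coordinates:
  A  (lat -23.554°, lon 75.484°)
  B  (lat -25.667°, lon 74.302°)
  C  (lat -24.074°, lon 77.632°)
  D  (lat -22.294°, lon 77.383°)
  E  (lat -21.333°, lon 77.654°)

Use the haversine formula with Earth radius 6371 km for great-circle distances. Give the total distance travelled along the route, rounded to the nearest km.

Leg distances:
A→B: 263.6 km  (cumulative 263.6 km)
B→C: 379.8 km  (cumulative 643.3 km)
C→D: 199.6 km  (cumulative 842.9 km)
D→E: 110.5 km  (cumulative 953.4 km)
Total route length ≈ 953 km.

953 km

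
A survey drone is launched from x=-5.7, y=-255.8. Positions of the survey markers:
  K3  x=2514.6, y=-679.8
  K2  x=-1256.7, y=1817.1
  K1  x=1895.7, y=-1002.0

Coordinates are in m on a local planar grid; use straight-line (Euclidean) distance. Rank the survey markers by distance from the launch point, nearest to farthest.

Distances from the launch point:
K1 x=1895.7, y=-1002.0: 2042.6 m
K2 x=-1256.7, y=1817.1: 2421.1 m
K3 x=2514.6, y=-679.8: 2555.7 m

K1, K2, K3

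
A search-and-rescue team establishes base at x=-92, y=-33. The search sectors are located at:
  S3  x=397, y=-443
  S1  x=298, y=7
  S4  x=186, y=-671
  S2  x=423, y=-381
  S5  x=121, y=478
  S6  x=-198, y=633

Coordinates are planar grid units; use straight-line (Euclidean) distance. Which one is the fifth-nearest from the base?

Distances from the base (x=-92, y=-33):
S1: 392.0
S5: 553.6
S2: 621.6
S3: 638.1
S6: 674.4
S4: 695.9
The fifth-nearest is S6 at 674.4.

S6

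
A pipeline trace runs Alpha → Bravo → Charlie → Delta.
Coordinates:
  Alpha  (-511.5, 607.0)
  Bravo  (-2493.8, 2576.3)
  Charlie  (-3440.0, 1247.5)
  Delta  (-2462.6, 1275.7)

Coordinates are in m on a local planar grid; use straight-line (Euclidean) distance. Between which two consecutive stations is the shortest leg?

Leg distances:
Alpha→Bravo: 2794.2 m
Bravo→Charlie: 1631.3 m
Charlie→Delta: 977.8 m
The shortest leg is Charlie–Delta at 977.8 m.

Charlie–Delta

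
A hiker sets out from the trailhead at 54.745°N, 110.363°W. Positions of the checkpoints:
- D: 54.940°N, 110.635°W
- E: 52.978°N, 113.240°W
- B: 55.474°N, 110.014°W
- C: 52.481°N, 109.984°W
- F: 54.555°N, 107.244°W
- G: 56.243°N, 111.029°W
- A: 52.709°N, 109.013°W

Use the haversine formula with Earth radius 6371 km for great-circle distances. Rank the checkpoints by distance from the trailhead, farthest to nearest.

Distances from the trailhead:
E 52.978°N, 113.240°W: 272.4 km
C 52.481°N, 109.984°W: 253.0 km
A 52.709°N, 109.013°W: 243.2 km
F 54.555°N, 107.244°W: 201.7 km
G 56.243°N, 111.029°W: 171.8 km
B 55.474°N, 110.014°W: 84.0 km
D 54.940°N, 110.635°W: 27.8 km

E, C, A, F, G, B, D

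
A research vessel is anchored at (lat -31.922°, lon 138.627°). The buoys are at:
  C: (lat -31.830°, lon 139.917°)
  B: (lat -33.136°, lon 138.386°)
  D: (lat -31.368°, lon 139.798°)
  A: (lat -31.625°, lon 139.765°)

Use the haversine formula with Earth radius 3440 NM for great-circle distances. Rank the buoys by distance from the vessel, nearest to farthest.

A, C, D, B

Distance from the vessel at (lat -31.922°, lon 138.627°) to each:
A (lat -31.625°, lon 139.765°): 60.8 NM
C (lat -31.830°, lon 139.917°): 66.0 NM
D (lat -31.368°, lon 139.798°): 68.5 NM
B (lat -33.136°, lon 138.386°): 73.9 NM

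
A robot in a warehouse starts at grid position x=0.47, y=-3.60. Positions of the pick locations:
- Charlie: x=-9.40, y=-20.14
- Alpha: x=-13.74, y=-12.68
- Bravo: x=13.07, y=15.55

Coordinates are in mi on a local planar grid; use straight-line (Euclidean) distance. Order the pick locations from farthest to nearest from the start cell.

Distances from the start cell:
Bravo x=13.07, y=15.55: 22.9 mi
Charlie x=-9.40, y=-20.14: 19.3 mi
Alpha x=-13.74, y=-12.68: 16.9 mi

Bravo, Charlie, Alpha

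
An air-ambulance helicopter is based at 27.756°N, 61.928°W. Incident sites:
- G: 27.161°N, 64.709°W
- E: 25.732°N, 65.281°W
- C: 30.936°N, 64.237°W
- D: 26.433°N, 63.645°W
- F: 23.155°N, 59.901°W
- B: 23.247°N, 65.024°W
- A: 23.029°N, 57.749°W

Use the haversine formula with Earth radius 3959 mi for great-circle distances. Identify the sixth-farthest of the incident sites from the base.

Distance to each, sorted:
A: 417.9 mi
B: 366.5 mi
F: 342.1 mi
C: 260.0 mi
E: 249.7 mi
G: 175.4 mi
D: 139.7 mi
The sixth-farthest is G at 175.4 mi.

G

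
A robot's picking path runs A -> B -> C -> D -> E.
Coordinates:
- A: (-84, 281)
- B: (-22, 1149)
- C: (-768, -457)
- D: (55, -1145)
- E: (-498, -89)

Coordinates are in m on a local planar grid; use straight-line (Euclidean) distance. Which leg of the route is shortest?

Leg distances:
A→B: 870.2 m
B→C: 1770.8 m
C→D: 1072.7 m
D→E: 1192.0 m
The shortest leg is A–B at 870.2 m.

A–B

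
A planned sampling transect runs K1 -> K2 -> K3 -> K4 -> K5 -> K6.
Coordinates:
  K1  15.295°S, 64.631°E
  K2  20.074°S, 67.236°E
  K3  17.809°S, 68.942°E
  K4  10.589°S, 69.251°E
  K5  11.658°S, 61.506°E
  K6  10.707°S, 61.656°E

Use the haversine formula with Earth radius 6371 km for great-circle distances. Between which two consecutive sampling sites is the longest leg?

Leg distances:
K1→K2: 598.7 km
K2→K3: 309.2 km
K3→K4: 803.5 km
K4→K5: 853.3 km
K5→K6: 107.0 km
The longest leg is K4–K5 at 853.3 km.

K4–K5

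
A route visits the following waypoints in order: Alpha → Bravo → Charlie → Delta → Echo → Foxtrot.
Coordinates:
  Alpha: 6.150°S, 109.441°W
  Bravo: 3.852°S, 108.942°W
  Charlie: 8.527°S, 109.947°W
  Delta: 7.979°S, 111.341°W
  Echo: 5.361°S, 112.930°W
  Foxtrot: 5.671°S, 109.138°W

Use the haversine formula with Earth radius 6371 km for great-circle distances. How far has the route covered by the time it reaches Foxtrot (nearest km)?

Leg distances:
Alpha→Bravo: 261.4 km  (cumulative 261.4 km)
Bravo→Charlie: 531.6 km  (cumulative 793.0 km)
Charlie→Delta: 165.1 km  (cumulative 958.1 km)
Delta→Echo: 339.9 km  (cumulative 1298.0 km)
Echo→Foxtrot: 421.1 km  (cumulative 1719.1 km)
Cumulative distance at Foxtrot ≈ 1719 km.

1719 km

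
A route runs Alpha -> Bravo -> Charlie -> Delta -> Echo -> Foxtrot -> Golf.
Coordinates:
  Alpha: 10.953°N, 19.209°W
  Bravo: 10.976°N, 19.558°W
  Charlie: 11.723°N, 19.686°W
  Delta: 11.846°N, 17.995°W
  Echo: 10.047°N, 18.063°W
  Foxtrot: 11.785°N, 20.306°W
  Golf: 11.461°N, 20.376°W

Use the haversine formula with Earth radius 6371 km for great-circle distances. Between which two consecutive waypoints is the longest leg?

Echo–Foxtrot

Leg distances:
Alpha→Bravo: 38.2 km
Bravo→Charlie: 84.2 km
Charlie→Delta: 184.6 km
Delta→Echo: 200.2 km
Echo→Foxtrot: 312.0 km
Foxtrot→Golf: 36.8 km
The longest leg is Echo–Foxtrot at 312.0 km.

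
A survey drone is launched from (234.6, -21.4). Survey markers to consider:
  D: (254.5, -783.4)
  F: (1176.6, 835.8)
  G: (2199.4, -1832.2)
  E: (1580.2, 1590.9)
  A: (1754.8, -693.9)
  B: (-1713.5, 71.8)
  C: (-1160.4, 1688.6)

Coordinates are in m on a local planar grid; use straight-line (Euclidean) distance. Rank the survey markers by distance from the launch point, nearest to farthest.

Distance from the launch point at (234.6, -21.4) to each:
D (254.5, -783.4): 762.3 m
F (1176.6, 835.8): 1273.6 m
A (1754.8, -693.9): 1662.3 m
B (-1713.5, 71.8): 1950.3 m
E (1580.2, 1590.9): 2100.0 m
C (-1160.4, 1688.6): 2206.8 m
G (2199.4, -1832.2): 2672.0 m

D, F, A, B, E, C, G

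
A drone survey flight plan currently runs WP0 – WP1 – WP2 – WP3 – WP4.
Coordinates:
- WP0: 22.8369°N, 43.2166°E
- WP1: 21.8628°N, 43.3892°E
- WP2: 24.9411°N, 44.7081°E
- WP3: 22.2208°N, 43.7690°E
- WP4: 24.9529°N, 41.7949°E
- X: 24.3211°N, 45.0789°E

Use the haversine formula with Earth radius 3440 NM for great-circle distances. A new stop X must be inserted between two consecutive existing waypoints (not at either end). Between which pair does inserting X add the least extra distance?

between WP2 and WP3

Added distance for inserting X between each consecutive pair:
WP0–WP1: 251.1 NM
WP1–WP2: 18.4 NM
WP2–WP3: 16.4 NM
WP3–WP4: 131.8 NM
Smallest added distance is 16.4 NM, inserting between WP2 and WP3.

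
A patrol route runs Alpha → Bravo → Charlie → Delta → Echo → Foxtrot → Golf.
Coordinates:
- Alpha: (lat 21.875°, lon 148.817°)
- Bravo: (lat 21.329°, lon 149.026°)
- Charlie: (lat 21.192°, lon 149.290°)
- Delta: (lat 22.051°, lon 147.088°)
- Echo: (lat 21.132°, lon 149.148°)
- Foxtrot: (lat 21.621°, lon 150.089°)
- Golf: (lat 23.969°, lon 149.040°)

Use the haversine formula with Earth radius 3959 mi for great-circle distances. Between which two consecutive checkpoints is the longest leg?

Foxtrot–Golf

Leg distances:
Alpha→Bravo: 40.0 mi
Bravo→Charlie: 19.5 mi
Charlie→Delta: 153.4 mi
Delta→Echo: 146.8 mi
Echo→Foxtrot: 69.3 mi
Foxtrot→Golf: 175.5 mi
The longest leg is Foxtrot–Golf at 175.5 mi.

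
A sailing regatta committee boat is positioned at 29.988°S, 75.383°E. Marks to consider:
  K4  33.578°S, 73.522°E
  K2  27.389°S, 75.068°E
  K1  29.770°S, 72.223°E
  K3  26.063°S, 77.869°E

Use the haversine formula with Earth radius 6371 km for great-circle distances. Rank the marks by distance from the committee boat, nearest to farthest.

Computing each great-circle distance from 29.988°S, 75.383°E:
K2 27.389°S, 75.068°E: 290.6 km
K1 29.770°S, 72.223°E: 305.6 km
K4 33.578°S, 73.522°E: 436.2 km
K3 26.063°S, 77.869°E: 500.0 km

K2, K1, K4, K3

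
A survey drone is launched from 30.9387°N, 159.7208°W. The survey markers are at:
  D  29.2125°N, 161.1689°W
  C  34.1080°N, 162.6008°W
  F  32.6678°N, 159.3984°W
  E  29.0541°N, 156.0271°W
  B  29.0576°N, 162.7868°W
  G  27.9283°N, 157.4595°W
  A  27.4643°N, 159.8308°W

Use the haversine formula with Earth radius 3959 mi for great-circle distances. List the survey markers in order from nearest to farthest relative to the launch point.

Distances from the launch point:
F 32.6678°N, 159.3984°W: 121.0 mi
D 29.2125°N, 161.1689°W: 147.4 mi
B 29.0576°N, 162.7868°W: 224.8 mi
A 27.4643°N, 159.8308°W: 240.2 mi
G 27.9283°N, 157.4595°W: 248.6 mi
E 29.0541°N, 156.0271°W: 256.5 mi
C 34.1080°N, 162.6008°W: 275.9 mi

F, D, B, A, G, E, C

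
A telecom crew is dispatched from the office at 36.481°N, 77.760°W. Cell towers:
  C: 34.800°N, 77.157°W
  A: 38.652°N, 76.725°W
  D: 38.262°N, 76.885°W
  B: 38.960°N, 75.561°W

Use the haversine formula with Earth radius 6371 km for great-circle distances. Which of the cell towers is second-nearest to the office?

Distances from the office (36.481°N, 77.760°W):
C: 194.7 km
D: 212.6 km
A: 258.1 km
B: 336.7 km
The second-nearest is D at 212.6 km.

D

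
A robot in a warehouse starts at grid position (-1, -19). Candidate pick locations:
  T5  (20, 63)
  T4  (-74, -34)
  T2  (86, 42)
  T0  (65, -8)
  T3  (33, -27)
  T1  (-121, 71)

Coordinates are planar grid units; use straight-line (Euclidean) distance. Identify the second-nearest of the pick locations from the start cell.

Distances from the start cell ((-1, -19)):
T3: 34.9
T0: 66.9
T4: 74.5
T5: 84.6
T2: 106.3
T1: 150.0
The second-nearest is T0 at 66.9.

T0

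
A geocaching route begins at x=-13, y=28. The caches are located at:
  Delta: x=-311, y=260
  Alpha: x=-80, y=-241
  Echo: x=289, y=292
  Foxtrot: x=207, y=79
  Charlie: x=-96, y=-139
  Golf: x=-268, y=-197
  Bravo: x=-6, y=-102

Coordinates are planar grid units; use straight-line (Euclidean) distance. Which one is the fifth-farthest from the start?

Foxtrot

Distance to each, sorted:
Echo: 401.1
Delta: 377.7
Golf: 340.1
Alpha: 277.2
Foxtrot: 225.8
Charlie: 186.5
Bravo: 130.2
The fifth-farthest is Foxtrot at 225.8.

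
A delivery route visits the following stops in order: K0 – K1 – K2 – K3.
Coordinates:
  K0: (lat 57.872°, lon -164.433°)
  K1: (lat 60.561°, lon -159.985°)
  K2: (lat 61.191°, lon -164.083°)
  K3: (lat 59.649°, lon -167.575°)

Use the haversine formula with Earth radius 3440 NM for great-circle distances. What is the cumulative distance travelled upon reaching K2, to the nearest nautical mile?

Leg distances:
K0→K1: 211.4 NM  (cumulative 211.4 NM)
K1→K2: 125.6 NM  (cumulative 337.0 NM)
Cumulative distance at K2 ≈ 337 NM.

337 NM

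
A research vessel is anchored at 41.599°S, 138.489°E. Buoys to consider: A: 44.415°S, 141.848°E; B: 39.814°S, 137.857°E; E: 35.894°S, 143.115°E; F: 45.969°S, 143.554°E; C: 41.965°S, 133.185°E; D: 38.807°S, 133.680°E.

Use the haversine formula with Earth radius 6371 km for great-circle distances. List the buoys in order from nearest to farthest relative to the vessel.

B, A, C, D, F, E

Distances from the vessel:
B 39.814°S, 137.857°E: 205.5 km
A 44.415°S, 141.848°E: 415.4 km
C 41.965°S, 133.185°E: 441.6 km
D 38.807°S, 133.680°E: 512.9 km
F 45.969°S, 143.554°E: 633.3 km
E 35.894°S, 143.115°E: 750.3 km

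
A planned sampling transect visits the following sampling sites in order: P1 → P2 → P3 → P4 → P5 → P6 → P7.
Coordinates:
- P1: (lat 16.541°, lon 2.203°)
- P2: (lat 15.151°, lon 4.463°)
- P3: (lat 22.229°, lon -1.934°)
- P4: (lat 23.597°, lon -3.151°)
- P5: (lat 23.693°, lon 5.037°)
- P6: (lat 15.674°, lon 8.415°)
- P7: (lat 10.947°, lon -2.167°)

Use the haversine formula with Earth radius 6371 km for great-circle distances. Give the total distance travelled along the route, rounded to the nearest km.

4572 km

Leg distances:
P1→P2: 286.9 km  (cumulative 286.9 km)
P2→P3: 1035.7 km  (cumulative 1322.6 km)
P3→P4: 196.7 km  (cumulative 1519.3 km)
P4→P5: 834.0 km  (cumulative 2353.2 km)
P5→P6: 959.1 km  (cumulative 3312.3 km)
P6→P7: 1259.5 km  (cumulative 4571.8 km)
Total route length ≈ 4572 km.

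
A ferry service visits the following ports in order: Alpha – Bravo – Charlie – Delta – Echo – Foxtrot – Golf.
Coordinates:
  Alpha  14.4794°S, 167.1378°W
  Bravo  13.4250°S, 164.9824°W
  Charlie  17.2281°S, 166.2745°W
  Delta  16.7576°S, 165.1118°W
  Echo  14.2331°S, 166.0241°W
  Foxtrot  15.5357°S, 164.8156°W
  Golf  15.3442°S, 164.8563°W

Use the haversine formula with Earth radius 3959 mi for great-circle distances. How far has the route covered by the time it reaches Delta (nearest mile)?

522 mi

Leg distances:
Alpha→Bravo: 161.9 mi  (cumulative 161.9 mi)
Bravo→Charlie: 276.5 mi  (cumulative 438.4 mi)
Charlie→Delta: 83.4 mi  (cumulative 521.8 mi)
Cumulative distance at Delta ≈ 522 mi.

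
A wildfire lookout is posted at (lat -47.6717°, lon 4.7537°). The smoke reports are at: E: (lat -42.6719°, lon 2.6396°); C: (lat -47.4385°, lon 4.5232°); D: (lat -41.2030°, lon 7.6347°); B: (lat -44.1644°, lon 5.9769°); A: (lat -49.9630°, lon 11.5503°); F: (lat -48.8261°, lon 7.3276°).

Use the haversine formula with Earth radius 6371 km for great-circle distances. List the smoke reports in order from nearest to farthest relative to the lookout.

Computing each great-circle distance from (lat -47.6717°, lon 4.7537°):
C (lat -47.4385°, lon 4.5232°): 31.2 km
F (lat -48.8261°, lon 7.3276°): 229.8 km
B (lat -44.1644°, lon 5.9769°): 401.3 km
A (lat -49.9630°, lon 11.5503°): 558.8 km
E (lat -42.6719°, lon 2.6396°): 580.1 km
D (lat -41.2030°, lon 7.6347°): 754.6 km

C, F, B, A, E, D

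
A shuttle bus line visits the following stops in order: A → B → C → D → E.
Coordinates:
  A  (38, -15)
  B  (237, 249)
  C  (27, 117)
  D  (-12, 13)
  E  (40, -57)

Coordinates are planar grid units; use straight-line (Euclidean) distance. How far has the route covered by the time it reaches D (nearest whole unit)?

Leg distances:
A→B: 330.6  (cumulative 330.6)
B→C: 248.0  (cumulative 578.6)
C→D: 111.1  (cumulative 689.7)
Cumulative distance at D ≈ 690.

690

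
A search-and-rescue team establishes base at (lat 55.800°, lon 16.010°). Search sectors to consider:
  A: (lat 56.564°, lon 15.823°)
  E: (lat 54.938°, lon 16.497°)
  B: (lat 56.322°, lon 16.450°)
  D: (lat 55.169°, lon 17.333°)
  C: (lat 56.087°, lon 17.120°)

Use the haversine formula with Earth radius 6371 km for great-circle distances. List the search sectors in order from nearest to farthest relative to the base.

B, C, A, E, D

Distance from the base at (lat 55.800°, lon 16.010°) to each:
B (lat 56.322°, lon 16.450°): 64.1 km
C (lat 56.087°, lon 17.120°): 76.1 km
A (lat 56.564°, lon 15.823°): 85.7 km
E (lat 54.938°, lon 16.497°): 100.7 km
D (lat 55.169°, lon 17.333°): 109.0 km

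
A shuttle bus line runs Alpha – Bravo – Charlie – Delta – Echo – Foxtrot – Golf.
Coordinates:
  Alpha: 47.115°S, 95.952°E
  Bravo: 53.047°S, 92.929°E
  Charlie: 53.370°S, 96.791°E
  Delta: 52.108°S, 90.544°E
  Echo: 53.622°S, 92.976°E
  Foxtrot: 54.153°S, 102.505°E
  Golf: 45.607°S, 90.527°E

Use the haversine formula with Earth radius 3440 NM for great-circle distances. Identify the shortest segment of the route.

Delta–Echo

Leg distances:
Alpha→Bravo: 374.6 NM
Bravo→Charlie: 140.2 NM
Charlie→Delta: 239.3 NM
Delta→Echo: 126.6 NM
Echo→Foxtrot: 338.4 NM
Foxtrot→Golf: 689.6 NM
The shortest leg is Delta–Echo at 126.6 NM.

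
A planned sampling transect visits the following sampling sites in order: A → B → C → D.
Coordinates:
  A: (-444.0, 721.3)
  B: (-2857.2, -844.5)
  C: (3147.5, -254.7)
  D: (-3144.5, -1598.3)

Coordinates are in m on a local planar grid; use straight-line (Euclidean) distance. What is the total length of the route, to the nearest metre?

Leg distances:
A→B: 2876.7 m  (cumulative 2876.7 m)
B→C: 6033.6 m  (cumulative 8910.3 m)
C→D: 6433.9 m  (cumulative 15344.1 m)
Total route length ≈ 15344 m.

15344 m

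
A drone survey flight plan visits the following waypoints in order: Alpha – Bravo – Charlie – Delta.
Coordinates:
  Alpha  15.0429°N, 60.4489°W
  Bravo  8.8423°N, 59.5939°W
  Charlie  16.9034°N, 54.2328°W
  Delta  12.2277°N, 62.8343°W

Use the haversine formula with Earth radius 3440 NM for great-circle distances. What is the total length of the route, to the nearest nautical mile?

1525 NM

Leg distances:
Alpha→Bravo: 375.6 NM  (cumulative 375.6 NM)
Bravo→Charlie: 576.6 NM  (cumulative 952.3 NM)
Charlie→Delta: 573.1 NM  (cumulative 1525.4 NM)
Total route length ≈ 1525 NM.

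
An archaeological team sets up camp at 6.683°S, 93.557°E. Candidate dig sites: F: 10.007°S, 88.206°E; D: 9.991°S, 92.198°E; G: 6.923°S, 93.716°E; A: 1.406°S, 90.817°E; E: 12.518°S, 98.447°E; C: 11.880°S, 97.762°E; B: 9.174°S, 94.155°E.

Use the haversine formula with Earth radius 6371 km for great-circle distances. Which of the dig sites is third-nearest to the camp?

D

Distances from the camp (6.683°S, 93.557°E):
G: 31.9 km
B: 284.7 km
D: 397.1 km
A: 660.8 km
F: 695.0 km
C: 739.4 km
E: 841.5 km
The third-nearest is D at 397.1 km.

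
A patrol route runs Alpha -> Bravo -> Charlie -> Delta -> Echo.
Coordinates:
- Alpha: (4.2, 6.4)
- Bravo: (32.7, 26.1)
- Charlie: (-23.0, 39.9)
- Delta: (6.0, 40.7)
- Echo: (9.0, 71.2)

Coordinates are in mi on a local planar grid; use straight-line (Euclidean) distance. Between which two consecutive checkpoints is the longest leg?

Leg distances:
Alpha→Bravo: 34.6 mi
Bravo→Charlie: 57.4 mi
Charlie→Delta: 29.0 mi
Delta→Echo: 30.6 mi
The longest leg is Bravo–Charlie at 57.4 mi.

Bravo–Charlie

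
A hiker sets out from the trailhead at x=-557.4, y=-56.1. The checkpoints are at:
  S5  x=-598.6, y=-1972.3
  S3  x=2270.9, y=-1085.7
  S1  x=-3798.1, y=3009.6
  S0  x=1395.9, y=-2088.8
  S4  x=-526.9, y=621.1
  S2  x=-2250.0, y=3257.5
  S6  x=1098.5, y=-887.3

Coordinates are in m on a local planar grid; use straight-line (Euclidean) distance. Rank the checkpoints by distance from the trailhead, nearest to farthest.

Computing each straight-line distance from x=-557.4, y=-56.1:
S4 x=-526.9, y=621.1: 677.9 m
S6 x=1098.5, y=-887.3: 1852.8 m
S5 x=-598.6, y=-1972.3: 1916.6 m
S0 x=1395.9, y=-2088.8: 2819.1 m
S3 x=2270.9, y=-1085.7: 3009.9 m
S2 x=-2250.0, y=3257.5: 3720.9 m
S1 x=-3798.1, y=3009.6: 4461.0 m

S4, S6, S5, S0, S3, S2, S1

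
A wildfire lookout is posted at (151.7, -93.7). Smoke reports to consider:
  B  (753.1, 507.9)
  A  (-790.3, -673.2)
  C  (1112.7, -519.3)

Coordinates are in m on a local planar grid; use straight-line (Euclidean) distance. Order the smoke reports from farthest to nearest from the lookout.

Distances from the lookout:
A (-790.3, -673.2): 1106.0 m
C (1112.7, -519.3): 1051.0 m
B (753.1, 507.9): 850.6 m

A, C, B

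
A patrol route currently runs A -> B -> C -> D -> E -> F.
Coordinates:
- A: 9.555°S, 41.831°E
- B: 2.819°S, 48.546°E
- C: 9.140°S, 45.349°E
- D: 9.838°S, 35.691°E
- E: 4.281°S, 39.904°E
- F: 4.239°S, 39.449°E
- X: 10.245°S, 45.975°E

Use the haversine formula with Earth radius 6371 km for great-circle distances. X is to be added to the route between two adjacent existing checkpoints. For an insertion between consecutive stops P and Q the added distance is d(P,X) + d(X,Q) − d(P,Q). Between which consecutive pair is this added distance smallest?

Added distance for inserting X between each consecutive pair:
A–B: 279.3 km
B–C: 227.2 km
C–D: 205.6 km
D–E: 1295.9 km
E–F: 1873.2 km
Smallest added distance is 205.6 km, inserting between C and D.

between C and D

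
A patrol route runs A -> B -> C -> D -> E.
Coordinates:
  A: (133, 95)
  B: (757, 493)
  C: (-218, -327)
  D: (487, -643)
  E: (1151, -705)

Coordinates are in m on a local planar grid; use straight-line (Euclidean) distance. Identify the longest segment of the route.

B–C

Leg distances:
A→B: 740.1 m
B→C: 1274.0 m
C→D: 772.6 m
D→E: 666.9 m
The longest leg is B–C at 1274.0 m.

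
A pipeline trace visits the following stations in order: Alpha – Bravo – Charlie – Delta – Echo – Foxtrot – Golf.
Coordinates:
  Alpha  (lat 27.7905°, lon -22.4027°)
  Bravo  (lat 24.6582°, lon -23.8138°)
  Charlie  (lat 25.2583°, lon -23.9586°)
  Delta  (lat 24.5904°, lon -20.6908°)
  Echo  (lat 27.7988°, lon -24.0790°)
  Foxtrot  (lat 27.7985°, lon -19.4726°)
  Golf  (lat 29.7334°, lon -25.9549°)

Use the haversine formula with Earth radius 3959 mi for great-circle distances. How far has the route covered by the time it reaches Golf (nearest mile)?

Leg distances:
Alpha→Bravo: 233.4 mi  (cumulative 233.4 mi)
Bravo→Charlie: 42.4 mi  (cumulative 275.9 mi)
Charlie→Delta: 209.9 mi  (cumulative 485.8 mi)
Delta→Echo: 305.4 mi  (cumulative 791.2 mi)
Echo→Foxtrot: 281.5 mi  (cumulative 1072.7 mi)
Foxtrot→Golf: 414.7 mi  (cumulative 1487.4 mi)
Cumulative distance at Golf ≈ 1487 mi.

1487 mi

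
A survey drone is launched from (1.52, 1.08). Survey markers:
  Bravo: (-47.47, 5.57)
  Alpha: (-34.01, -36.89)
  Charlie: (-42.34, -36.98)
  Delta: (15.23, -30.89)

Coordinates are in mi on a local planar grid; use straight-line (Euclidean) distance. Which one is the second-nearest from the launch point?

Distances from the launch point ((1.52, 1.08)):
Delta: 34.8 mi
Bravo: 49.2 mi
Alpha: 52.0 mi
Charlie: 58.1 mi
The second-nearest is Bravo at 49.2 mi.

Bravo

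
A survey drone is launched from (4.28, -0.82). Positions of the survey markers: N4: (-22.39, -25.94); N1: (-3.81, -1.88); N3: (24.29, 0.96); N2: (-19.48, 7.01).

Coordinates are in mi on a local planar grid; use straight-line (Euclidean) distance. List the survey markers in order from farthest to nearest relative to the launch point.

Distances from the launch point:
N4 (-22.39, -25.94): 36.6 mi
N2 (-19.48, 7.01): 25.0 mi
N3 (24.29, 0.96): 20.1 mi
N1 (-3.81, -1.88): 8.2 mi

N4, N2, N3, N1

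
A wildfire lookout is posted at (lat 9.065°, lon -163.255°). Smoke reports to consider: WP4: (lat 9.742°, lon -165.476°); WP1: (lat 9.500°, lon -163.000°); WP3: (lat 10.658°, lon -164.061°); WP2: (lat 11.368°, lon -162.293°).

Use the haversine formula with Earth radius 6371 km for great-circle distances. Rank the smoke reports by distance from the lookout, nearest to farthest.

Distance from the lookout at (lat 9.065°, lon -163.255°) to each:
WP1 (lat 9.500°, lon -163.000°): 55.9 km
WP3 (lat 10.658°, lon -164.061°): 197.9 km
WP4 (lat 9.742°, lon -165.476°): 255.0 km
WP2 (lat 11.368°, lon -162.293°): 276.9 km

WP1, WP3, WP4, WP2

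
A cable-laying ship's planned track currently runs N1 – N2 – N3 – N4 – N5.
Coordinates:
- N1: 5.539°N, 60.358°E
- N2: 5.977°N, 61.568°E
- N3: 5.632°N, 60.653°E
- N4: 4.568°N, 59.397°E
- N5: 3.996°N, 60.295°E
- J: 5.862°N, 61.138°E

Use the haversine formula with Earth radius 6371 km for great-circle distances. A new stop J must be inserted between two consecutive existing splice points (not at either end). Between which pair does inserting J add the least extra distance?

Added distance for inserting J between each consecutive pair:
N1–N2: 0.3 km
N2–N3: 0.4 km
N3–N4: 117.4 km
N4–N5: 349.9 km
Smallest added distance is 0.3 km, inserting between N1 and N2.

between N1 and N2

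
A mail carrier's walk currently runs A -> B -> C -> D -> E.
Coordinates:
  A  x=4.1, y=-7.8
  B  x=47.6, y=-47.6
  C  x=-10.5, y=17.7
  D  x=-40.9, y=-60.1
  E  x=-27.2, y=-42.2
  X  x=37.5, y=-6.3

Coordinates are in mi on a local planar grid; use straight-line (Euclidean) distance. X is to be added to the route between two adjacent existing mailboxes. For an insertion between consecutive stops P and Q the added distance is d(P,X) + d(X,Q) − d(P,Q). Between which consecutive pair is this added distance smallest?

between B and C

Added distance for inserting X between each consecutive pair:
A–B: 17.0 mi
B–C: 8.8 mi
C–D: 65.2 mi
D–E: 146.5 mi
Smallest added distance is 8.8 mi, inserting between B and C.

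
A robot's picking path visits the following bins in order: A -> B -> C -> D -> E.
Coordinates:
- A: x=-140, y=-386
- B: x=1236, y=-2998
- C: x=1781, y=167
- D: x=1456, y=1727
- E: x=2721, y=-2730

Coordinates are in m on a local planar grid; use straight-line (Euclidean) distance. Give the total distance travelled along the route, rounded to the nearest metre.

Leg distances:
A→B: 2952.3 m  (cumulative 2952.3 m)
B→C: 3211.6 m  (cumulative 6163.9 m)
C→D: 1593.5 m  (cumulative 7757.3 m)
D→E: 4633.0 m  (cumulative 12390.4 m)
Total route length ≈ 12390 m.

12390 m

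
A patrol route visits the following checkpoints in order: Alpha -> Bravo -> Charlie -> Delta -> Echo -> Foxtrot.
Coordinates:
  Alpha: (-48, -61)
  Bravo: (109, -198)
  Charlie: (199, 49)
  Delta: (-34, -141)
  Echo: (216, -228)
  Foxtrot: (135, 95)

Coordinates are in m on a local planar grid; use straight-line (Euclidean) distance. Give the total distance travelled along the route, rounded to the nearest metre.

1370 m

Leg distances:
Alpha→Bravo: 208.4 m  (cumulative 208.4 m)
Bravo→Charlie: 262.9 m  (cumulative 471.3 m)
Charlie→Delta: 300.6 m  (cumulative 771.9 m)
Delta→Echo: 264.7 m  (cumulative 1036.6 m)
Echo→Foxtrot: 333.0 m  (cumulative 1369.6 m)
Total route length ≈ 1370 m.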